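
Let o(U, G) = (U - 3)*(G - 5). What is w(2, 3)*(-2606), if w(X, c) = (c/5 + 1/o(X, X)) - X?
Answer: 41696/15 ≈ 2779.7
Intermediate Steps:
o(U, G) = (-5 + G)*(-3 + U) (o(U, G) = (-3 + U)*(-5 + G) = (-5 + G)*(-3 + U))
w(X, c) = 1/(15 + X**2 - 8*X) - X + c/5 (w(X, c) = (c/5 + 1/(15 - 5*X - 3*X + X*X)) - X = (c*(1/5) + 1/(15 - 5*X - 3*X + X**2)) - X = (c/5 + 1/(15 + X**2 - 8*X)) - X = (1/(15 + X**2 - 8*X) + c/5) - X = 1/(15 + X**2 - 8*X) - X + c/5)
w(2, 3)*(-2606) = ((5 + (3 - 5*2)*(15 + 2**2 - 8*2))/(5*(15 + 2**2 - 8*2)))*(-2606) = ((5 + (3 - 10)*(15 + 4 - 16))/(5*(15 + 4 - 16)))*(-2606) = ((1/5)*(5 - 7*3)/3)*(-2606) = ((1/5)*(1/3)*(5 - 21))*(-2606) = ((1/5)*(1/3)*(-16))*(-2606) = -16/15*(-2606) = 41696/15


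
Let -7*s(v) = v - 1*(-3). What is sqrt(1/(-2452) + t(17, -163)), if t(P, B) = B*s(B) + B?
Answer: 33*I*sqrt(262999681)/8582 ≈ 62.36*I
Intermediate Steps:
s(v) = -3/7 - v/7 (s(v) = -(v - 1*(-3))/7 = -(v + 3)/7 = -(3 + v)/7 = -3/7 - v/7)
t(P, B) = B + B*(-3/7 - B/7) (t(P, B) = B*(-3/7 - B/7) + B = B + B*(-3/7 - B/7))
sqrt(1/(-2452) + t(17, -163)) = sqrt(1/(-2452) + (1/7)*(-163)*(4 - 1*(-163))) = sqrt(-1/2452 + (1/7)*(-163)*(4 + 163)) = sqrt(-1/2452 + (1/7)*(-163)*167) = sqrt(-1/2452 - 27221/7) = sqrt(-66745899/17164) = 33*I*sqrt(262999681)/8582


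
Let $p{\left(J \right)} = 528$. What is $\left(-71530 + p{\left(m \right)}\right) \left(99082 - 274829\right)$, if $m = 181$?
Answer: $12478388494$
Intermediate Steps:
$\left(-71530 + p{\left(m \right)}\right) \left(99082 - 274829\right) = \left(-71530 + 528\right) \left(99082 - 274829\right) = \left(-71002\right) \left(-175747\right) = 12478388494$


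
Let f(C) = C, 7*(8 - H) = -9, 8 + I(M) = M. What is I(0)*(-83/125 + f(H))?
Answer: -60352/875 ≈ -68.974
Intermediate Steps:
I(M) = -8 + M
H = 65/7 (H = 8 - 1/7*(-9) = 8 + 9/7 = 65/7 ≈ 9.2857)
I(0)*(-83/125 + f(H)) = (-8 + 0)*(-83/125 + 65/7) = -8*(-83*1/125 + 65/7) = -8*(-83/125 + 65/7) = -8*7544/875 = -60352/875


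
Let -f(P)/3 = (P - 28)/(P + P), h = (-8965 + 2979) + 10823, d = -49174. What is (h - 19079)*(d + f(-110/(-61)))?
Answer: 38501416903/55 ≈ 7.0003e+8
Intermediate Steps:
h = 4837 (h = -5986 + 10823 = 4837)
f(P) = -3*(-28 + P)/(2*P) (f(P) = -3*(P - 28)/(P + P) = -3*(-28 + P)/(2*P))
(h - 19079)*(d + f(-110/(-61))) = (4837 - 19079)*(-49174 + (-3/2 + 42/((-110/(-61))))) = -14242*(-49174 + (-3/2 + 42/((-110*(-1/61))))) = -14242*(-49174 + (-3/2 + 42/(110/61))) = -14242*(-49174 + (-3/2 + 42*(61/110))) = -14242*(-49174 + (-3/2 + 1281/55)) = -14242*(-49174 + 2397/110) = -14242*(-5406743/110) = 38501416903/55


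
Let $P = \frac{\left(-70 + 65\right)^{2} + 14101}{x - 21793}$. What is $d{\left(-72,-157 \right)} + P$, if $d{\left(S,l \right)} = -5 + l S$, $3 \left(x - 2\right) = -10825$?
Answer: $\frac{430459412}{38099} \approx 11298.0$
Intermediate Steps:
$x = - \frac{10819}{3}$ ($x = 2 + \frac{1}{3} \left(-10825\right) = 2 - \frac{10825}{3} = - \frac{10819}{3} \approx -3606.3$)
$d{\left(S,l \right)} = -5 + S l$
$P = - \frac{21189}{38099}$ ($P = \frac{\left(-70 + 65\right)^{2} + 14101}{- \frac{10819}{3} - 21793} = \frac{\left(-5\right)^{2} + 14101}{- \frac{76198}{3}} = \left(25 + 14101\right) \left(- \frac{3}{76198}\right) = 14126 \left(- \frac{3}{76198}\right) = - \frac{21189}{38099} \approx -0.55616$)
$d{\left(-72,-157 \right)} + P = \left(-5 - -11304\right) - \frac{21189}{38099} = \left(-5 + 11304\right) - \frac{21189}{38099} = 11299 - \frac{21189}{38099} = \frac{430459412}{38099}$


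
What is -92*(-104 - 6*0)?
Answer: 9568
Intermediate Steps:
-92*(-104 - 6*0) = -92*(-104 + 0) = -92*(-104) = 9568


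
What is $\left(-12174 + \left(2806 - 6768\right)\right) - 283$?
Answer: $-16419$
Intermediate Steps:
$\left(-12174 + \left(2806 - 6768\right)\right) - 283 = \left(-12174 - 3962\right) - 283 = -16136 - 283 = -16419$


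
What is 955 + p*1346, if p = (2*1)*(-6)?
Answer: -15197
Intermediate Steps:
p = -12 (p = 2*(-6) = -12)
955 + p*1346 = 955 - 12*1346 = 955 - 16152 = -15197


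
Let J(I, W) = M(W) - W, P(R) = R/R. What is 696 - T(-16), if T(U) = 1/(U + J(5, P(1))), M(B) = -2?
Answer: 13225/19 ≈ 696.05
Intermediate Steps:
P(R) = 1
J(I, W) = -2 - W
T(U) = 1/(-3 + U) (T(U) = 1/(U + (-2 - 1*1)) = 1/(U + (-2 - 1)) = 1/(U - 3) = 1/(-3 + U))
696 - T(-16) = 696 - 1/(-3 - 16) = 696 - 1/(-19) = 696 - 1*(-1/19) = 696 + 1/19 = 13225/19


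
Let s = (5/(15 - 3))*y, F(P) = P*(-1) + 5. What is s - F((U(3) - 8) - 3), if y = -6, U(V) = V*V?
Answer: -19/2 ≈ -9.5000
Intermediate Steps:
U(V) = V**2
F(P) = 5 - P (F(P) = -P + 5 = 5 - P)
s = -5/2 (s = (5/(15 - 3))*(-6) = (5/12)*(-6) = -5/2 ≈ -2.5000)
s - F((U(3) - 8) - 3) = -5/2 - (5 - ((3**2 - 8) - 3)) = -5/2 - (5 - ((9 - 8) - 3)) = -5/2 - (5 - (1 - 3)) = -5/2 - (5 - 1*(-2)) = -5/2 - (5 + 2) = -5/2 - 1*7 = -5/2 - 7 = -19/2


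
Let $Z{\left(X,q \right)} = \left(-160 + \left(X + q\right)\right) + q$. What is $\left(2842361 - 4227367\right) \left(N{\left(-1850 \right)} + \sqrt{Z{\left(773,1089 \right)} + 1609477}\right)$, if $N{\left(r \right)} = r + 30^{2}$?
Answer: $1315755700 - 2770012 \sqrt{403067} \approx -4.4286 \cdot 10^{8}$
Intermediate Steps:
$N{\left(r \right)} = 900 + r$ ($N{\left(r \right)} = r + 900 = 900 + r$)
$Z{\left(X,q \right)} = -160 + X + 2 q$ ($Z{\left(X,q \right)} = \left(-160 + X + q\right) + q = -160 + X + 2 q$)
$\left(2842361 - 4227367\right) \left(N{\left(-1850 \right)} + \sqrt{Z{\left(773,1089 \right)} + 1609477}\right) = \left(2842361 - 4227367\right) \left(\left(900 - 1850\right) + \sqrt{\left(-160 + 773 + 2 \cdot 1089\right) + 1609477}\right) = - 1385006 \left(-950 + \sqrt{\left(-160 + 773 + 2178\right) + 1609477}\right) = - 1385006 \left(-950 + \sqrt{2791 + 1609477}\right) = - 1385006 \left(-950 + \sqrt{1612268}\right) = - 1385006 \left(-950 + 2 \sqrt{403067}\right) = 1315755700 - 2770012 \sqrt{403067}$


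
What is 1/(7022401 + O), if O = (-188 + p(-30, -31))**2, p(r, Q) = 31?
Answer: 1/7047050 ≈ 1.4190e-7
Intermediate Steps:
O = 24649 (O = (-188 + 31)**2 = (-157)**2 = 24649)
1/(7022401 + O) = 1/(7022401 + 24649) = 1/7047050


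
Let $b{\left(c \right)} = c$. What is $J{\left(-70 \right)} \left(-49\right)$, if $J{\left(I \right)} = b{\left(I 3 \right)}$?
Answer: $10290$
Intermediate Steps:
$J{\left(I \right)} = 3 I$ ($J{\left(I \right)} = I 3 = 3 I$)
$J{\left(-70 \right)} \left(-49\right) = 3 \left(-70\right) \left(-49\right) = \left(-210\right) \left(-49\right) = 10290$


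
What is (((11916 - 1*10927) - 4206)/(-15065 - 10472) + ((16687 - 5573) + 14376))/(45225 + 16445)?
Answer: 92991621/224980970 ≈ 0.41333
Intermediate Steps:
(((11916 - 1*10927) - 4206)/(-15065 - 10472) + ((16687 - 5573) + 14376))/(45225 + 16445) = (((11916 - 10927) - 4206)/(-25537) + (11114 + 14376))/61670 = ((989 - 4206)*(-1/25537) + 25490)*(1/61670) = (-3217*(-1/25537) + 25490)*(1/61670) = (3217/25537 + 25490)*(1/61670) = (650941347/25537)*(1/61670) = 92991621/224980970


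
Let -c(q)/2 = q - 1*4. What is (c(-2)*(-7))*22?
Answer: -1848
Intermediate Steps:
c(q) = 8 - 2*q (c(q) = -2*(q - 1*4) = -2*(q - 4) = -2*(-4 + q) = 8 - 2*q)
(c(-2)*(-7))*22 = ((8 - 2*(-2))*(-7))*22 = ((8 + 4)*(-7))*22 = (12*(-7))*22 = -84*22 = -1848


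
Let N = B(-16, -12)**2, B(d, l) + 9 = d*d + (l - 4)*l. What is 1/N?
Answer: 1/192721 ≈ 5.1888e-6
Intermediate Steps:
B(d, l) = -9 + d**2 + l*(-4 + l) (B(d, l) = -9 + (d*d + (l - 4)*l) = -9 + (d**2 + (-4 + l)*l) = -9 + (d**2 + l*(-4 + l)) = -9 + d**2 + l*(-4 + l))
N = 192721 (N = (-9 + (-16)**2 + (-12)**2 - 4*(-12))**2 = (-9 + 256 + 144 + 48)**2 = 439**2 = 192721)
1/N = 1/192721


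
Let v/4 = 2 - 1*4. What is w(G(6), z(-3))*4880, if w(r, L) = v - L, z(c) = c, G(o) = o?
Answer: -24400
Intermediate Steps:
v = -8 (v = 4*(2 - 1*4) = 4*(2 - 4) = 4*(-2) = -8)
w(r, L) = -8 - L
w(G(6), z(-3))*4880 = (-8 - 1*(-3))*4880 = (-8 + 3)*4880 = -5*4880 = -24400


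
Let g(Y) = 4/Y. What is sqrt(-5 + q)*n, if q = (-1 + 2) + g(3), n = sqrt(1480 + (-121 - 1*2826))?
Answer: -2*sqrt(978) ≈ -62.546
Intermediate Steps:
n = 3*I*sqrt(163) (n = sqrt(1480 + (-121 - 2826)) = sqrt(1480 - 2947) = sqrt(-1467) = 3*I*sqrt(163) ≈ 38.301*I)
q = 7/3 (q = (-1 + 2) + 4/3 = 1 + 4*(1/3) = 1 + 4/3 = 7/3 ≈ 2.3333)
sqrt(-5 + q)*n = sqrt(-5 + 7/3)*(3*I*sqrt(163)) = sqrt(-8/3)*(3*I*sqrt(163)) = (2*I*sqrt(6)/3)*(3*I*sqrt(163)) = -2*sqrt(978)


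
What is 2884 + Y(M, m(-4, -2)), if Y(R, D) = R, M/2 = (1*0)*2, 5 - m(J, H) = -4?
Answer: 2884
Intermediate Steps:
m(J, H) = 9 (m(J, H) = 5 - 1*(-4) = 5 + 4 = 9)
M = 0 (M = 2*((1*0)*2) = 2*(0*2) = 2*0 = 0)
2884 + Y(M, m(-4, -2)) = 2884 + 0 = 2884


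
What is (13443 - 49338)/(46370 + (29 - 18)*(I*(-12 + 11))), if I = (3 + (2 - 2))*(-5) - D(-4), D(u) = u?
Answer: -11965/15497 ≈ -0.77209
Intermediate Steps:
I = -11 (I = (3 + (2 - 2))*(-5) - 1*(-4) = (3 + 0)*(-5) + 4 = 3*(-5) + 4 = -15 + 4 = -11)
(13443 - 49338)/(46370 + (29 - 18)*(I*(-12 + 11))) = (13443 - 49338)/(46370 + (29 - 18)*(-11*(-12 + 11))) = -35895/(46370 + 11*(-11*(-1))) = -35895/(46370 + 11*11) = -35895/(46370 + 121) = -35895/46491 = -35895*1/46491 = -11965/15497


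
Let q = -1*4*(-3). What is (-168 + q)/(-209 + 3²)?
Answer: 39/50 ≈ 0.78000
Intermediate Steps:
q = 12 (q = -4*(-3) = 12)
(-168 + q)/(-209 + 3²) = (-168 + 12)/(-209 + 3²) = -156/(-209 + 9) = -156/(-200) = -156*(-1/200) = 39/50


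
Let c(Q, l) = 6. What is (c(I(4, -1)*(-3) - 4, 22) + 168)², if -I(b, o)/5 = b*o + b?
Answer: 30276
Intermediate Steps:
I(b, o) = -5*b - 5*b*o (I(b, o) = -5*(b*o + b) = -5*(b + b*o) = -5*b - 5*b*o)
(c(I(4, -1)*(-3) - 4, 22) + 168)² = (6 + 168)² = 174² = 30276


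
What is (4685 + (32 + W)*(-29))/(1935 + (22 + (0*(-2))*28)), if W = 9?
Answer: 184/103 ≈ 1.7864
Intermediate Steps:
(4685 + (32 + W)*(-29))/(1935 + (22 + (0*(-2))*28)) = (4685 + (32 + 9)*(-29))/(1935 + (22 + (0*(-2))*28)) = (4685 + 41*(-29))/(1935 + (22 + 0*28)) = (4685 - 1189)/(1935 + (22 + 0)) = 3496/(1935 + 22) = 3496/1957 = 3496*(1/1957) = 184/103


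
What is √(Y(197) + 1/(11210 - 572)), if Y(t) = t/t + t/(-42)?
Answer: 2*I*√142110087/12411 ≈ 1.921*I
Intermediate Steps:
Y(t) = 1 - t/42 (Y(t) = 1 + t*(-1/42) = 1 - t/42)
√(Y(197) + 1/(11210 - 572)) = √((1 - 1/42*197) + 1/(11210 - 572)) = √((1 - 197/42) + 1/10638) = √(-155/42 + 1/10638) = √(-137404/37233) = 2*I*√142110087/12411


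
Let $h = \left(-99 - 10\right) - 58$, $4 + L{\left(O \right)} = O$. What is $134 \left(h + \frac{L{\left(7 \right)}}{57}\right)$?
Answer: $- \frac{425048}{19} \approx -22371.0$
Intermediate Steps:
$L{\left(O \right)} = -4 + O$
$h = -167$ ($h = -109 - 58 = -167$)
$134 \left(h + \frac{L{\left(7 \right)}}{57}\right) = 134 \left(-167 + \frac{-4 + 7}{57}\right) = 134 \left(-167 + 3 \cdot \frac{1}{57}\right) = 134 \left(-167 + \frac{1}{19}\right) = 134 \left(- \frac{3172}{19}\right) = - \frac{425048}{19}$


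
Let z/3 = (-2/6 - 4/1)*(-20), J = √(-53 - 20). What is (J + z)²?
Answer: (260 + I*√73)² ≈ 67527.0 + 4442.9*I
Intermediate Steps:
J = I*√73 (J = √(-73) = I*√73 ≈ 8.544*I)
z = 260 (z = 3*((-2/6 - 4/1)*(-20)) = 3*((-2*⅙ - 4*1)*(-20)) = 3*((-⅓ - 4)*(-20)) = 3*(-13/3*(-20)) = 3*(260/3) = 260)
(J + z)² = (I*√73 + 260)² = (260 + I*√73)²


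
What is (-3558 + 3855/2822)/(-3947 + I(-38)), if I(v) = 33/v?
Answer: 190699599/211676809 ≈ 0.90090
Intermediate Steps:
(-3558 + 3855/2822)/(-3947 + I(-38)) = (-3558 + 3855/2822)/(-3947 + 33/(-38)) = (-3558 + 3855*(1/2822))/(-3947 + 33*(-1/38)) = (-3558 + 3855/2822)/(-3947 - 33/38) = -10036821/(2822*(-150019/38)) = -10036821/2822*(-38/150019) = 190699599/211676809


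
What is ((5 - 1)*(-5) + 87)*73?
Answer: 4891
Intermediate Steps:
((5 - 1)*(-5) + 87)*73 = (4*(-5) + 87)*73 = (-20 + 87)*73 = 67*73 = 4891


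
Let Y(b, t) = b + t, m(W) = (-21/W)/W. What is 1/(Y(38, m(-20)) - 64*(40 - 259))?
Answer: 400/5621579 ≈ 7.1154e-5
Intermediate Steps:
m(W) = -21/W**2
1/(Y(38, m(-20)) - 64*(40 - 259)) = 1/((38 - 21/(-20)**2) - 64*(40 - 259)) = 1/((38 - 21*1/400) - 64*(-219)) = 1/((38 - 21/400) + 14016) = 1/(15179/400 + 14016) = 1/(5621579/400) = 400/5621579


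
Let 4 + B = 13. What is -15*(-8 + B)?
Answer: -15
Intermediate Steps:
B = 9 (B = -4 + 13 = 9)
-15*(-8 + B) = -15*(-8 + 9) = -15*1 = -15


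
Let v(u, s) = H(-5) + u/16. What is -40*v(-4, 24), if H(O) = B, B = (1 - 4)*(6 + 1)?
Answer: 850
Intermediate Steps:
B = -21 (B = -3*7 = -21)
H(O) = -21
v(u, s) = -21 + u/16
-40*v(-4, 24) = -40*(-21 + (1/16)*(-4)) = -40*(-21 - 1/4) = -40*(-85/4) = 850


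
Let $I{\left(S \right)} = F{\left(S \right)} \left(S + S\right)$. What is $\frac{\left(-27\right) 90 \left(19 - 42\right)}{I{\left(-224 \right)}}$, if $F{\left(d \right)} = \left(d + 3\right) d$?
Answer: $- \frac{27945}{11088896} \approx -0.0025201$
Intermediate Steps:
$F{\left(d \right)} = d \left(3 + d\right)$ ($F{\left(d \right)} = \left(3 + d\right) d = d \left(3 + d\right)$)
$I{\left(S \right)} = 2 S^{2} \left(3 + S\right)$ ($I{\left(S \right)} = S \left(3 + S\right) \left(S + S\right) = S \left(3 + S\right) 2 S = 2 S^{2} \left(3 + S\right)$)
$\frac{\left(-27\right) 90 \left(19 - 42\right)}{I{\left(-224 \right)}} = \frac{\left(-27\right) 90 \left(19 - 42\right)}{2 \left(-224\right)^{2} \left(3 - 224\right)} = \frac{\left(-2430\right) \left(19 - 42\right)}{2 \cdot 50176 \left(-221\right)} = \frac{\left(-2430\right) \left(-23\right)}{-22177792} = 55890 \left(- \frac{1}{22177792}\right) = - \frac{27945}{11088896}$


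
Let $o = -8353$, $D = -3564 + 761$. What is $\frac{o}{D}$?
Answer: $\frac{8353}{2803} \approx 2.98$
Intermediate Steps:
$D = -2803$
$\frac{o}{D} = - \frac{8353}{-2803} = \left(-8353\right) \left(- \frac{1}{2803}\right) = \frac{8353}{2803}$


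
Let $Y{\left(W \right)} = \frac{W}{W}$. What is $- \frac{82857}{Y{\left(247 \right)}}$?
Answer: $-82857$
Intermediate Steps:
$Y{\left(W \right)} = 1$
$- \frac{82857}{Y{\left(247 \right)}} = - \frac{82857}{1} = \left(-82857\right) 1 = -82857$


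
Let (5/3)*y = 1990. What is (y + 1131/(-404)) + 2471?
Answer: 1479529/404 ≈ 3662.2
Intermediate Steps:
y = 1194 (y = (⅗)*1990 = 1194)
(y + 1131/(-404)) + 2471 = (1194 + 1131/(-404)) + 2471 = (1194 + 1131*(-1/404)) + 2471 = (1194 - 1131/404) + 2471 = 481245/404 + 2471 = 1479529/404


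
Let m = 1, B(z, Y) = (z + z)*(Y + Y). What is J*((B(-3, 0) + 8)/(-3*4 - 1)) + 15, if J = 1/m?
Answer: 187/13 ≈ 14.385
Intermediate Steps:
B(z, Y) = 4*Y*z (B(z, Y) = (2*z)*(2*Y) = 4*Y*z)
J = 1 (J = 1/1 = 1)
J*((B(-3, 0) + 8)/(-3*4 - 1)) + 15 = 1*((4*0*(-3) + 8)/(-3*4 - 1)) + 15 = 1*((0 + 8)/(-12 - 1)) + 15 = 1*(8/(-13)) + 15 = 1*(8*(-1/13)) + 15 = 1*(-8/13) + 15 = -8/13 + 15 = 187/13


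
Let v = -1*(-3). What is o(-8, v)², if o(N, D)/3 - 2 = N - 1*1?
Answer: 441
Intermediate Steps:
v = 3
o(N, D) = 3 + 3*N (o(N, D) = 6 + 3*(N - 1*1) = 6 + 3*(N - 1) = 6 + 3*(-1 + N) = 6 + (-3 + 3*N) = 3 + 3*N)
o(-8, v)² = (3 + 3*(-8))² = (3 - 24)² = (-21)² = 441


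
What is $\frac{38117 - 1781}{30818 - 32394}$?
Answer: $- \frac{4542}{197} \approx -23.056$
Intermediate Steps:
$\frac{38117 - 1781}{30818 - 32394} = \frac{36336}{-1576} = 36336 \left(- \frac{1}{1576}\right) = - \frac{4542}{197}$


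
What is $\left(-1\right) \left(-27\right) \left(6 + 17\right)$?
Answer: $621$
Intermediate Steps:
$\left(-1\right) \left(-27\right) \left(6 + 17\right) = 27 \cdot 23 = 621$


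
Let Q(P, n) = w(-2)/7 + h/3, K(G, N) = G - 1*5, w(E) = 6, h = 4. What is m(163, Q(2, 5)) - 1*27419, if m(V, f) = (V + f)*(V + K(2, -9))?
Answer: -20759/21 ≈ -988.52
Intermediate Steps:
K(G, N) = -5 + G (K(G, N) = G - 5 = -5 + G)
Q(P, n) = 46/21 (Q(P, n) = 6/7 + 4/3 = 46/21)
m(V, f) = (-3 + V)*(V + f) (m(V, f) = (V + f)*(V + (-5 + 2)) = (V + f)*(V - 3) = (V + f)*(-3 + V) = (-3 + V)*(V + f))
m(163, Q(2, 5)) - 1*27419 = (163² - 3*163 - 3*46/21 + 163*(46/21)) - 1*27419 = (26569 - 489 - 46/7 + 7498/21) - 27419 = 555040/21 - 27419 = -20759/21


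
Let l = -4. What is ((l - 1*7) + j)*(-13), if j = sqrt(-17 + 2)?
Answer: 143 - 13*I*sqrt(15) ≈ 143.0 - 50.349*I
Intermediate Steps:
j = I*sqrt(15) (j = sqrt(-15) = I*sqrt(15) ≈ 3.873*I)
((l - 1*7) + j)*(-13) = ((-4 - 1*7) + I*sqrt(15))*(-13) = ((-4 - 7) + I*sqrt(15))*(-13) = (-11 + I*sqrt(15))*(-13) = 143 - 13*I*sqrt(15)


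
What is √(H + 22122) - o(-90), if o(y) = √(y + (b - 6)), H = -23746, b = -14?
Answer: I*(-√110 + 2*√406) ≈ 29.811*I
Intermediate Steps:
o(y) = √(-20 + y) (o(y) = √(y + (-14 - 6)) = √(y - 20) = √(-20 + y))
√(H + 22122) - o(-90) = √(-23746 + 22122) - √(-20 - 90) = √(-1624) - √(-110) = 2*I*√406 - I*√110 = -I*√110 + 2*I*√406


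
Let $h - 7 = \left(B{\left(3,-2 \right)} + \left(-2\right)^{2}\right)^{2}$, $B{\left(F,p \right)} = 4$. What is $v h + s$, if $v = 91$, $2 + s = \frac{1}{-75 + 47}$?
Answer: $\frac{180851}{28} \approx 6459.0$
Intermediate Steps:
$s = - \frac{57}{28}$ ($s = -2 + \frac{1}{-75 + 47} = -2 + \frac{1}{-28} = -2 - \frac{1}{28} = - \frac{57}{28} \approx -2.0357$)
$h = 71$ ($h = 7 + \left(4 + \left(-2\right)^{2}\right)^{2} = 7 + \left(4 + 4\right)^{2} = 7 + 8^{2} = 7 + 64 = 71$)
$v h + s = 91 \cdot 71 - \frac{57}{28} = 6461 - \frac{57}{28} = \frac{180851}{28}$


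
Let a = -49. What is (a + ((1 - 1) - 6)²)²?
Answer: 169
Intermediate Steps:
(a + ((1 - 1) - 6)²)² = (-49 + ((1 - 1) - 6)²)² = (-49 + (0 - 6)²)² = (-49 + (-6)²)² = (-49 + 36)² = (-13)² = 169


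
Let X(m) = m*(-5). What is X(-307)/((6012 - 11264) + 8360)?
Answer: 1535/3108 ≈ 0.49389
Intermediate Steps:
X(m) = -5*m
X(-307)/((6012 - 11264) + 8360) = (-5*(-307))/((6012 - 11264) + 8360) = 1535/(-5252 + 8360) = 1535/3108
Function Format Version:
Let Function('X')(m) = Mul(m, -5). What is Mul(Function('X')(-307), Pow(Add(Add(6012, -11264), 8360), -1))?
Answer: Rational(1535, 3108) ≈ 0.49389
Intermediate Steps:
Function('X')(m) = Mul(-5, m)
Mul(Function('X')(-307), Pow(Add(Add(6012, -11264), 8360), -1)) = Mul(Mul(-5, -307), Pow(Add(Add(6012, -11264), 8360), -1)) = Mul(1535, Pow(Add(-5252, 8360), -1)) = Mul(1535, Pow(3108, -1)) = Mul(1535, Rational(1, 3108)) = Rational(1535, 3108)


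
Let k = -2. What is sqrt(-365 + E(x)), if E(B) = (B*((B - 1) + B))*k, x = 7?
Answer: I*sqrt(547) ≈ 23.388*I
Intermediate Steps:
E(B) = -2*B*(-1 + 2*B) (E(B) = (B*((B - 1) + B))*(-2) = (B*((-1 + B) + B))*(-2) = (B*(-1 + 2*B))*(-2) = -2*B*(-1 + 2*B))
sqrt(-365 + E(x)) = sqrt(-365 + 2*7*(1 - 2*7)) = sqrt(-365 + 2*7*(1 - 14)) = sqrt(-365 + 2*7*(-13)) = sqrt(-365 - 182) = sqrt(-547) = I*sqrt(547)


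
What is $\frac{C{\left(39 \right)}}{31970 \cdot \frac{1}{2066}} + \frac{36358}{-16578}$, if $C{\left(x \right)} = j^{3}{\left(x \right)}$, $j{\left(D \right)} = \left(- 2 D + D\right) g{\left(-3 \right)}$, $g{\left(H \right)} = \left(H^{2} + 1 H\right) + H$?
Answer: $- \frac{13714161163496}{132499665} \approx -1.035 \cdot 10^{5}$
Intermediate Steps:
$g{\left(H \right)} = H^{2} + 2 H$ ($g{\left(H \right)} = \left(H^{2} + H\right) + H = \left(H + H^{2}\right) + H = H^{2} + 2 H$)
$j{\left(D \right)} = - 3 D$ ($j{\left(D \right)} = \left(- 2 D + D\right) \left(- 3 \left(2 - 3\right)\right) = - D \left(\left(-3\right) \left(-1\right)\right) = - D 3 = - 3 D$)
$C{\left(x \right)} = - 27 x^{3}$ ($C{\left(x \right)} = \left(- 3 x\right)^{3} = - 27 x^{3}$)
$\frac{C{\left(39 \right)}}{31970 \cdot \frac{1}{2066}} + \frac{36358}{-16578} = \frac{\left(-27\right) 39^{3}}{31970 \cdot \frac{1}{2066}} + \frac{36358}{-16578} = \frac{\left(-27\right) 59319}{31970 \cdot \frac{1}{2066}} + 36358 \left(- \frac{1}{16578}\right) = - \frac{1601613}{\frac{15985}{1033}} - \frac{18179}{8289} = \left(-1601613\right) \frac{1033}{15985} - \frac{18179}{8289} = - \frac{1654466229}{15985} - \frac{18179}{8289} = - \frac{13714161163496}{132499665}$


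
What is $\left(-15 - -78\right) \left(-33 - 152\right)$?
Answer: $-11655$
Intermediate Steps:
$\left(-15 - -78\right) \left(-33 - 152\right) = \left(-15 + 78\right) \left(-185\right) = 63 \left(-185\right) = -11655$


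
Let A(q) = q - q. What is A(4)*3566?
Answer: 0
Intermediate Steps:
A(q) = 0
A(4)*3566 = 0*3566 = 0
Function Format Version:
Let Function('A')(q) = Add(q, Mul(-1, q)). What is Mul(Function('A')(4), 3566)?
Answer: 0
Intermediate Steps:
Function('A')(q) = 0
Mul(Function('A')(4), 3566) = Mul(0, 3566) = 0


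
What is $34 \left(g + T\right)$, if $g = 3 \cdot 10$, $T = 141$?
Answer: $5814$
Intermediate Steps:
$g = 30$
$34 \left(g + T\right) = 34 \left(30 + 141\right) = 34 \cdot 171 = 5814$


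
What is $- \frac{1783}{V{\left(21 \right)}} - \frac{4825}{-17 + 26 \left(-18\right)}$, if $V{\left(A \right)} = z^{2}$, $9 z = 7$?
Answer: $- \frac{13961746}{4753} \approx -2937.5$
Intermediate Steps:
$z = \frac{7}{9}$ ($z = \frac{1}{9} \cdot 7 = \frac{7}{9} \approx 0.77778$)
$V{\left(A \right)} = \frac{49}{81}$ ($V{\left(A \right)} = \left(\frac{7}{9}\right)^{2} = \frac{49}{81}$)
$- \frac{1783}{V{\left(21 \right)}} - \frac{4825}{-17 + 26 \left(-18\right)} = - \frac{1783}{\frac{49}{81}} - \frac{4825}{-17 + 26 \left(-18\right)} = \left(-1783\right) \frac{81}{49} - \frac{4825}{-17 - 468} = - \frac{144423}{49} - \frac{4825}{-485} = - \frac{144423}{49} - - \frac{965}{97} = - \frac{144423}{49} + \frac{965}{97} = - \frac{13961746}{4753}$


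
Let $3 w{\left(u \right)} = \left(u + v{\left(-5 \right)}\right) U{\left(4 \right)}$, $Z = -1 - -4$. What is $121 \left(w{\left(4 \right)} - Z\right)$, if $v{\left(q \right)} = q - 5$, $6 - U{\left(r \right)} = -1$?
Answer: $-2057$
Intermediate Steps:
$U{\left(r \right)} = 7$ ($U{\left(r \right)} = 6 - -1 = 6 + 1 = 7$)
$v{\left(q \right)} = -5 + q$
$Z = 3$ ($Z = -1 + 4 = 3$)
$w{\left(u \right)} = - \frac{70}{3} + \frac{7 u}{3}$ ($w{\left(u \right)} = \frac{\left(u - 10\right) 7}{3} = \frac{\left(-10 + u\right) 7}{3} = \frac{-70 + 7 u}{3} = - \frac{70}{3} + \frac{7 u}{3}$)
$121 \left(w{\left(4 \right)} - Z\right) = 121 \left(\left(- \frac{70}{3} + \frac{7}{3} \cdot 4\right) - 3\right) = 121 \left(\left(- \frac{70}{3} + \frac{28}{3}\right) - 3\right) = 121 \left(-14 - 3\right) = 121 \left(-17\right) = -2057$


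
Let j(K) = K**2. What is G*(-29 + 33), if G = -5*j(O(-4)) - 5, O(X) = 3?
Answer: -200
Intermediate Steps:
G = -50 (G = -5*3**2 - 5 = -5*9 - 5 = -45 - 5 = -50)
G*(-29 + 33) = -50*(-29 + 33) = -50*4 = -200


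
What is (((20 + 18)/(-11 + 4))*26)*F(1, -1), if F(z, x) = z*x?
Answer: 988/7 ≈ 141.14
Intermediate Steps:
F(z, x) = x*z
(((20 + 18)/(-11 + 4))*26)*F(1, -1) = (((20 + 18)/(-11 + 4))*26)*(-1*1) = ((38/(-7))*26)*(-1) = ((38*(-⅐))*26)*(-1) = -38/7*26*(-1) = -988/7*(-1) = 988/7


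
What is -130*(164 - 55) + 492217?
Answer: 478047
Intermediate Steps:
-130*(164 - 55) + 492217 = -130*109 + 492217 = -14170 + 492217 = 478047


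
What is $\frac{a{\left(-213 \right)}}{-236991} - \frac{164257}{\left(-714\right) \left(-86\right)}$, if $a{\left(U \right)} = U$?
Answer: $- \frac{12971450545}{4850731788} \approx -2.6741$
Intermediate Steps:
$\frac{a{\left(-213 \right)}}{-236991} - \frac{164257}{\left(-714\right) \left(-86\right)} = - \frac{213}{-236991} - \frac{164257}{\left(-714\right) \left(-86\right)} = \left(-213\right) \left(- \frac{1}{236991}\right) - \frac{164257}{61404} = \frac{71}{78997} - \frac{164257}{61404} = - \frac{12971450545}{4850731788}$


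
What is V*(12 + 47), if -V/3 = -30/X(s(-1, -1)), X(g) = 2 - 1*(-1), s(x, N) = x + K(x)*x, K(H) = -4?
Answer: 1770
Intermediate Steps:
s(x, N) = -3*x (s(x, N) = x - 4*x = -3*x)
X(g) = 3 (X(g) = 2 + 1 = 3)
V = 30 (V = -(-90)/3 = -3*(-10) = 30)
V*(12 + 47) = 30*(12 + 47) = 30*59 = 1770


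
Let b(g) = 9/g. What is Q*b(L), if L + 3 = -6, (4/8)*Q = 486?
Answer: -972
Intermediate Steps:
Q = 972 (Q = 2*486 = 972)
L = -9 (L = -3 - 6 = -9)
Q*b(L) = 972*(9/(-9)) = 972*(9*(-1/9)) = 972*(-1) = -972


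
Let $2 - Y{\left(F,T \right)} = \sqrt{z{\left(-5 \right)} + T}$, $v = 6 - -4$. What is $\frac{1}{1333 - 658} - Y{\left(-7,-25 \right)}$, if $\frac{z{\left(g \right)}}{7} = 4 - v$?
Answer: $- \frac{1349}{675} + i \sqrt{67} \approx -1.9985 + 8.1853 i$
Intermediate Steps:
$v = 10$ ($v = 6 + 4 = 10$)
$z{\left(g \right)} = -42$ ($z{\left(g \right)} = 7 \left(4 - 10\right) = 7 \left(-6\right) = -42$)
$Y{\left(F,T \right)} = 2 - \sqrt{-42 + T}$
$\frac{1}{1333 - 658} - Y{\left(-7,-25 \right)} = \frac{1}{1333 - 658} - \left(2 - \sqrt{-42 - 25}\right) = \frac{1}{675} - \left(2 - \sqrt{-67}\right) = \frac{1}{675} - \left(2 - i \sqrt{67}\right) = - \frac{1349}{675} + i \sqrt{67}$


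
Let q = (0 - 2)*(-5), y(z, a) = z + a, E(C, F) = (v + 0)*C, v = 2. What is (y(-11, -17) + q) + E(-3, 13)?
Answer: -24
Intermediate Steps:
E(C, F) = 2*C (E(C, F) = (2 + 0)*C = 2*C)
y(z, a) = a + z
q = 10 (q = -2*(-5) = 10)
(y(-11, -17) + q) + E(-3, 13) = ((-17 - 11) + 10) + 2*(-3) = (-28 + 10) - 6 = -18 - 6 = -24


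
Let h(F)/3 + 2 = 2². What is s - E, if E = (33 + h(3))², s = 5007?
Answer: 3486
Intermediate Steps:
h(F) = 6 (h(F) = -6 + 3*2² = -6 + 3*4 = -6 + 12 = 6)
E = 1521 (E = (33 + 6)² = 39² = 1521)
s - E = 5007 - 1*1521 = 5007 - 1521 = 3486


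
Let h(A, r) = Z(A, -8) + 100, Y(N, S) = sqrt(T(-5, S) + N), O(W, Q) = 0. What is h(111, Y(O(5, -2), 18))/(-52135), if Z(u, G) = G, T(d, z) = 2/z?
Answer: -92/52135 ≈ -0.0017646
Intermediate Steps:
Y(N, S) = sqrt(N + 2/S) (Y(N, S) = sqrt(2/S + N) = sqrt(N + 2/S))
h(A, r) = 92 (h(A, r) = -8 + 100 = 92)
h(111, Y(O(5, -2), 18))/(-52135) = 92/(-52135) = 92*(-1/52135) = -92/52135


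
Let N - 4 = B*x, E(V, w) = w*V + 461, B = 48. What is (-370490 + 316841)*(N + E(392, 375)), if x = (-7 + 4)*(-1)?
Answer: -7919075241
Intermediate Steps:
E(V, w) = 461 + V*w (E(V, w) = V*w + 461 = 461 + V*w)
x = 3 (x = -3*(-1) = 3)
N = 148 (N = 4 + 48*3 = 4 + 144 = 148)
(-370490 + 316841)*(N + E(392, 375)) = (-370490 + 316841)*(148 + (461 + 392*375)) = -53649*(148 + (461 + 147000)) = -53649*(148 + 147461) = -53649*147609 = -7919075241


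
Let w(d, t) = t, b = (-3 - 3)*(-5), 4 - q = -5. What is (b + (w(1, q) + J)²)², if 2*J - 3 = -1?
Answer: 16900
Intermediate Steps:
q = 9 (q = 4 - 1*(-5) = 4 + 5 = 9)
b = 30 (b = -6*(-5) = 30)
J = 1 (J = 3/2 + (½)*(-1) = 3/2 - ½ = 1)
(b + (w(1, q) + J)²)² = (30 + (9 + 1)²)² = (30 + 10²)² = (30 + 100)² = 130² = 16900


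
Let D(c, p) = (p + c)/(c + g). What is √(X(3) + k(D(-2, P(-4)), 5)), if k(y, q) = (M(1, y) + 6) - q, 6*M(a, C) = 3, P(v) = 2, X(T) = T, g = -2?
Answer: 3*√2/2 ≈ 2.1213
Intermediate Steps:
M(a, C) = ½ (M(a, C) = (⅙)*3 = ½)
D(c, p) = (c + p)/(-2 + c) (D(c, p) = (p + c)/(c - 2) = (c + p)/(-2 + c))
k(y, q) = 13/2 - q (k(y, q) = (½ + 6) - q = 13/2 - q)
√(X(3) + k(D(-2, P(-4)), 5)) = √(3 + (13/2 - 1*5)) = √(3 + (13/2 - 5)) = √(3 + 3/2) = √(9/2) = 3*√2/2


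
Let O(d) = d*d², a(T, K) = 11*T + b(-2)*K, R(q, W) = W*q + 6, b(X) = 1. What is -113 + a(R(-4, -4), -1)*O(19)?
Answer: 1652906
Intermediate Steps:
R(q, W) = 6 + W*q
a(T, K) = K + 11*T (a(T, K) = 11*T + 1*K = 11*T + K = K + 11*T)
O(d) = d³
-113 + a(R(-4, -4), -1)*O(19) = -113 + (-1 + 11*(6 - 4*(-4)))*19³ = -113 + (-1 + 11*(6 + 16))*6859 = -113 + (-1 + 11*22)*6859 = -113 + (-1 + 242)*6859 = -113 + 241*6859 = -113 + 1653019 = 1652906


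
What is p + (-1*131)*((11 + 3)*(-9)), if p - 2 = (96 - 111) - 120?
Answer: 16373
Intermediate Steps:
p = -133 (p = 2 + ((96 - 111) - 120) = 2 + (-15 - 120) = 2 - 135 = -133)
p + (-1*131)*((11 + 3)*(-9)) = -133 + (-1*131)*((11 + 3)*(-9)) = -133 - 1834*(-9) = -133 - 131*(-126) = -133 + 16506 = 16373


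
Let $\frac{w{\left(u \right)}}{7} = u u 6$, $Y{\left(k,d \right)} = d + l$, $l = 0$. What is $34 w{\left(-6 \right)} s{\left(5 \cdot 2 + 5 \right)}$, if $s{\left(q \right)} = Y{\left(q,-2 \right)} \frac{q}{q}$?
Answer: $-102816$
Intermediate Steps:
$Y{\left(k,d \right)} = d$ ($Y{\left(k,d \right)} = d + 0 = d$)
$w{\left(u \right)} = 42 u^{2}$ ($w{\left(u \right)} = 7 u u 6 = 7 u^{2} \cdot 6 = 7 \cdot 6 u^{2} = 42 u^{2}$)
$s{\left(q \right)} = -2$ ($s{\left(q \right)} = - 2 \frac{q}{q} = \left(-2\right) 1 = -2$)
$34 w{\left(-6 \right)} s{\left(5 \cdot 2 + 5 \right)} = 34 \cdot 42 \left(-6\right)^{2} \left(-2\right) = 34 \cdot 42 \cdot 36 \left(-2\right) = 34 \cdot 1512 \left(-2\right) = 51408 \left(-2\right) = -102816$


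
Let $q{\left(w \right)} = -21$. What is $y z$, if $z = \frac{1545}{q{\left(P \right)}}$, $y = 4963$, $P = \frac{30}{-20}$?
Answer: $-365135$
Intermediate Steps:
$P = - \frac{3}{2}$ ($P = 30 \left(- \frac{1}{20}\right) = - \frac{3}{2} \approx -1.5$)
$z = - \frac{515}{7}$ ($z = \frac{1545}{-21} = 1545 \left(- \frac{1}{21}\right) = - \frac{515}{7} \approx -73.571$)
$y z = 4963 \left(- \frac{515}{7}\right) = -365135$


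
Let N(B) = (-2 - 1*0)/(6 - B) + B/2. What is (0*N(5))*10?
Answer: 0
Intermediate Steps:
N(B) = B/2 - 2/(6 - B) (N(B) = (-2 + 0)/(6 - B) + B*(½) = -2/(6 - B) + B/2 = B/2 - 2/(6 - B))
(0*N(5))*10 = (0*((4 + 5² - 6*5)/(2*(-6 + 5))))*10 = (0*((½)*(4 + 25 - 30)/(-1)))*10 = (0*((½)*(-1)*(-1)))*10 = (0*(½))*10 = 0*10 = 0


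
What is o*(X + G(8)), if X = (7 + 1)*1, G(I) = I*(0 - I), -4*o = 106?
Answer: 1484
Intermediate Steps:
o = -53/2 (o = -1/4*106 = -53/2 ≈ -26.500)
G(I) = -I**2 (G(I) = I*(-I) = -I**2)
X = 8 (X = 8*1 = 8)
o*(X + G(8)) = -53*(8 - 1*8**2)/2 = -53*(8 - 1*64)/2 = -53*(8 - 64)/2 = -53/2*(-56) = 1484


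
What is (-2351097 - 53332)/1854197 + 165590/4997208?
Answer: -5854197676501/4632904040988 ≈ -1.2636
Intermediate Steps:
(-2351097 - 53332)/1854197 + 165590/4997208 = -2404429*1/1854197 + 165590*(1/4997208) = -2404429/1854197 + 82795/2498604 = -5854197676501/4632904040988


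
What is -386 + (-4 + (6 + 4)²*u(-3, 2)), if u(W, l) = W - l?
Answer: -890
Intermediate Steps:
-386 + (-4 + (6 + 4)²*u(-3, 2)) = -386 + (-4 + (6 + 4)²*(-3 - 1*2)) = -386 + (-4 + 10²*(-3 - 2)) = -386 + (-4 + 100*(-5)) = -386 + (-4 - 500) = -386 - 504 = -890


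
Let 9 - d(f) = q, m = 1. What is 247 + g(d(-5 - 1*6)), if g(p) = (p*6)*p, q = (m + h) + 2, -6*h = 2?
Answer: 1463/3 ≈ 487.67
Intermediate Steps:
h = -⅓ (h = -⅙*2 = -⅓ ≈ -0.33333)
q = 8/3 (q = (1 - ⅓) + 2 = ⅔ + 2 = 8/3 ≈ 2.6667)
d(f) = 19/3 (d(f) = 9 - 1*8/3 = 9 - 8/3 = 19/3)
g(p) = 6*p² (g(p) = (6*p)*p = 6*p²)
247 + g(d(-5 - 1*6)) = 247 + 6*(19/3)² = 247 + 6*(361/9) = 247 + 722/3 = 1463/3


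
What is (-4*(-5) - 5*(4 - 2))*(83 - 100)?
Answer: -170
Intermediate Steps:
(-4*(-5) - 5*(4 - 2))*(83 - 100) = (20 - 5*2)*(-17) = (20 - 10)*(-17) = 10*(-17) = -170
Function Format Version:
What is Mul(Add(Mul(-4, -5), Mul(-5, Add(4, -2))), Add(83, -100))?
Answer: -170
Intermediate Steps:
Mul(Add(Mul(-4, -5), Mul(-5, Add(4, -2))), Add(83, -100)) = Mul(Add(20, Mul(-5, 2)), -17) = Mul(Add(20, -10), -17) = Mul(10, -17) = -170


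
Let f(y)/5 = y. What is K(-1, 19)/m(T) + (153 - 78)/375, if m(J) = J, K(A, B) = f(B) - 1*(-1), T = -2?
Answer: -239/5 ≈ -47.800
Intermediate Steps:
f(y) = 5*y
K(A, B) = 1 + 5*B (K(A, B) = 5*B - 1*(-1) = 5*B + 1 = 1 + 5*B)
K(-1, 19)/m(T) + (153 - 78)/375 = (1 + 5*19)/(-2) + (153 - 78)/375 = (1 + 95)*(-½) + 75*(1/375) = 96*(-½) + ⅕ = -48 + ⅕ = -239/5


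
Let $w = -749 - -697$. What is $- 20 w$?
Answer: $1040$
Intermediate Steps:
$w = -52$ ($w = -749 + 697 = -52$)
$- 20 w = \left(-20\right) \left(-52\right) = 1040$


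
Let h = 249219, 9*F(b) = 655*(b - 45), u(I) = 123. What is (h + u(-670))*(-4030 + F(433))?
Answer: 18108047180/3 ≈ 6.0360e+9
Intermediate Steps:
F(b) = -3275 + 655*b/9 (F(b) = (655*(b - 45))/9 = (655*(-45 + b))/9 = (-29475 + 655*b)/9 = -3275 + 655*b/9)
(h + u(-670))*(-4030 + F(433)) = (249219 + 123)*(-4030 + (-3275 + (655/9)*433)) = 249342*(-4030 + (-3275 + 283615/9)) = 249342*(-4030 + 254140/9) = 249342*(217870/9) = 18108047180/3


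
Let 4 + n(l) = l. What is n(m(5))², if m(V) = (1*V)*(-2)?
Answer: 196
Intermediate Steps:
m(V) = -2*V (m(V) = V*(-2) = -2*V)
n(l) = -4 + l
n(m(5))² = (-4 - 2*5)² = (-4 - 10)² = (-14)² = 196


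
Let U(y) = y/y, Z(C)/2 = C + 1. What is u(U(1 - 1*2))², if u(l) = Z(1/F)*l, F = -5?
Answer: 64/25 ≈ 2.5600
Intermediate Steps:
Z(C) = 2 + 2*C (Z(C) = 2*(C + 1) = 2*(1 + C) = 2 + 2*C)
U(y) = 1
u(l) = 8*l/5 (u(l) = (2 + 2/(-5))*l = (2 + 2*(-⅕))*l = (2 - ⅖)*l = 8*l/5)
u(U(1 - 1*2))² = ((8/5)*1)² = (8/5)² = 64/25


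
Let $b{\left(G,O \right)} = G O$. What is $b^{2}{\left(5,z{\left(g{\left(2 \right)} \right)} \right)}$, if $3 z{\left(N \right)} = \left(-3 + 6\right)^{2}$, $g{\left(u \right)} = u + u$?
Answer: $225$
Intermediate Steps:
$g{\left(u \right)} = 2 u$
$z{\left(N \right)} = 3$ ($z{\left(N \right)} = \frac{\left(-3 + 6\right)^{2}}{3} = \frac{3^{2}}{3} = \frac{1}{3} \cdot 9 = 3$)
$b^{2}{\left(5,z{\left(g{\left(2 \right)} \right)} \right)} = \left(5 \cdot 3\right)^{2} = 15^{2} = 225$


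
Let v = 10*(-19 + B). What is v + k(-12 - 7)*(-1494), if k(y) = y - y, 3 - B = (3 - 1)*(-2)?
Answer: -120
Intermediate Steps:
B = 7 (B = 3 - (3 - 1)*(-2) = 3 - 2*(-2) = 3 - 1*(-4) = 3 + 4 = 7)
k(y) = 0
v = -120 (v = 10*(-19 + 7) = 10*(-12) = -120)
v + k(-12 - 7)*(-1494) = -120 + 0*(-1494) = -120 + 0 = -120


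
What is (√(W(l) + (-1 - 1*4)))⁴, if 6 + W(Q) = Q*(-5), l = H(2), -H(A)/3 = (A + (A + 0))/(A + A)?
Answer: 16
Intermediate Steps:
H(A) = -3 (H(A) = -3*(A + (A + 0))/(A + A) = -3*(A + A)/(2*A) = -3*2*A*1/(2*A) = -3*1 = -3)
l = -3
W(Q) = -6 - 5*Q (W(Q) = -6 + Q*(-5) = -6 - 5*Q)
(√(W(l) + (-1 - 1*4)))⁴ = (√((-6 - 5*(-3)) + (-1 - 1*4)))⁴ = (√((-6 + 15) + (-1 - 4)))⁴ = (√(9 - 5))⁴ = (√4)⁴ = 2⁴ = 16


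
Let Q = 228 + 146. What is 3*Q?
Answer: 1122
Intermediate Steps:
Q = 374
3*Q = 3*374 = 1122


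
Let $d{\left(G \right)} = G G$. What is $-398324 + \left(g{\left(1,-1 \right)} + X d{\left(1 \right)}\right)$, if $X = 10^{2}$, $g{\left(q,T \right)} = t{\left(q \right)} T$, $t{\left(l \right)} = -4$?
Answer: $-398220$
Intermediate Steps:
$g{\left(q,T \right)} = - 4 T$
$d{\left(G \right)} = G^{2}$
$X = 100$
$-398324 + \left(g{\left(1,-1 \right)} + X d{\left(1 \right)}\right) = -398324 - \left(-4 - 100 \cdot 1^{2}\right) = -398324 + \left(4 + 100 \cdot 1\right) = -398324 + \left(4 + 100\right) = -398324 + 104 = -398220$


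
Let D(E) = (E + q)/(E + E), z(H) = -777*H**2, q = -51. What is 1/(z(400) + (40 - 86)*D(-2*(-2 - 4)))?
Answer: -4/497279701 ≈ -8.0438e-9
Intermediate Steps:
D(E) = (-51 + E)/(2*E) (D(E) = (E - 51)/(E + E) = (-51 + E)/((2*E)) = (-51 + E)*(1/(2*E)) = (-51 + E)/(2*E))
1/(z(400) + (40 - 86)*D(-2*(-2 - 4))) = 1/(-777*400**2 + (40 - 86)*((-51 - 2*(-2 - 4))/(2*((-2*(-2 - 4)))))) = 1/(-777*160000 - 23*(-51 - 2*(-6))/((-2*(-6)))) = 1/(-124320000 - 23*(-51 + 12)/12) = 1/(-124320000 - 23*(-39)/12) = 1/(-124320000 - 46*(-13/8)) = 1/(-124320000 + 299/4) = 1/(-497279701/4) = -4/497279701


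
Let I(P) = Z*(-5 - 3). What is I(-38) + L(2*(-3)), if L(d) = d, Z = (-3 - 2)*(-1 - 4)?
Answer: -206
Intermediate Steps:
Z = 25 (Z = -5*(-5) = 25)
I(P) = -200 (I(P) = 25*(-5 - 3) = 25*(-8) = -200)
I(-38) + L(2*(-3)) = -200 + 2*(-3) = -200 - 6 = -206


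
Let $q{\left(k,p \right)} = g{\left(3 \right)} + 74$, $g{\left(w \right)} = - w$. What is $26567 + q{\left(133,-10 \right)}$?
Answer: $26638$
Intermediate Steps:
$q{\left(k,p \right)} = 71$ ($q{\left(k,p \right)} = \left(-1\right) 3 + 74 = -3 + 74 = 71$)
$26567 + q{\left(133,-10 \right)} = 26567 + 71 = 26638$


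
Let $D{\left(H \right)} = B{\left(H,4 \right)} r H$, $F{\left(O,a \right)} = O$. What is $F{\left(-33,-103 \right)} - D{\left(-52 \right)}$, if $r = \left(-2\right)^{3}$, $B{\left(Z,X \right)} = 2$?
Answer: $-865$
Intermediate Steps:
$r = -8$
$D{\left(H \right)} = - 16 H$ ($D{\left(H \right)} = 2 \left(-8\right) H = - 16 H$)
$F{\left(-33,-103 \right)} - D{\left(-52 \right)} = -33 - \left(-16\right) \left(-52\right) = -33 - 832 = -865$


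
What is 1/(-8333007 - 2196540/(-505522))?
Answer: -252761/2106258084057 ≈ -1.2000e-7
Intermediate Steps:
1/(-8333007 - 2196540/(-505522)) = 1/(-8333007 - 2196540*(-1/505522)) = 1/(-8333007 + 1098270/252761) = 1/(-2106258084057/252761) = -252761/2106258084057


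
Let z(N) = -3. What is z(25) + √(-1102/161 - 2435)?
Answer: -3 + I*√63295057/161 ≈ -3.0 + 49.415*I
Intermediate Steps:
z(25) + √(-1102/161 - 2435) = -3 + √(-1102/161 - 2435) = -3 + √(-393137/161) = -3 + I*√63295057/161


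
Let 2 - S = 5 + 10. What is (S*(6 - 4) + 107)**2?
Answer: 6561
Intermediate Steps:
S = -13 (S = 2 - (5 + 10) = 2 - 1*15 = 2 - 15 = -13)
(S*(6 - 4) + 107)**2 = (-13*(6 - 4) + 107)**2 = (-13*2 + 107)**2 = (-26 + 107)**2 = 81**2 = 6561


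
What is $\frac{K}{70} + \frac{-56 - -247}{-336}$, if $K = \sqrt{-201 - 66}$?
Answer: $- \frac{191}{336} + \frac{i \sqrt{267}}{70} \approx -0.56845 + 0.23343 i$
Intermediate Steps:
$K = i \sqrt{267}$ ($K = \sqrt{-267} = i \sqrt{267} \approx 16.34 i$)
$\frac{K}{70} + \frac{-56 - -247}{-336} = \frac{i \sqrt{267}}{70} + \frac{-56 - -247}{-336} = i \sqrt{267} \cdot \frac{1}{70} + \left(-56 + 247\right) \left(- \frac{1}{336}\right) = \frac{i \sqrt{267}}{70} + 191 \left(- \frac{1}{336}\right) = \frac{i \sqrt{267}}{70} - \frac{191}{336} = - \frac{191}{336} + \frac{i \sqrt{267}}{70}$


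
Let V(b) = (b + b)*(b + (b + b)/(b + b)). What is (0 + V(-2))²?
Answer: 16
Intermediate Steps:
V(b) = 2*b*(1 + b) (V(b) = (2*b)*(b + (2*b)/((2*b))) = (2*b)*(b + (2*b)*(1/(2*b))) = (2*b)*(b + 1) = (2*b)*(1 + b) = 2*b*(1 + b))
(0 + V(-2))² = (0 + 2*(-2)*(1 - 2))² = (0 + 2*(-2)*(-1))² = (0 + 4)² = 4² = 16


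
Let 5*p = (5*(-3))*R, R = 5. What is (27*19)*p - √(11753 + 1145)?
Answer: -7695 - √12898 ≈ -7808.6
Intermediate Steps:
p = -15 (p = ((5*(-3))*5)/5 = (-15*5)/5 = (⅕)*(-75) = -15)
(27*19)*p - √(11753 + 1145) = (27*19)*(-15) - √(11753 + 1145) = 513*(-15) - √12898 = -7695 - √12898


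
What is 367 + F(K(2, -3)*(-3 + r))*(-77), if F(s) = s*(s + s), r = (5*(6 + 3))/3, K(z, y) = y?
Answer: -199217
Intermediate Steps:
r = 15 (r = (5*9)*(⅓) = 45*(⅓) = 15)
F(s) = 2*s² (F(s) = s*(2*s) = 2*s²)
367 + F(K(2, -3)*(-3 + r))*(-77) = 367 + (2*(-3*(-3 + 15))²)*(-77) = 367 + (2*(-3*12)²)*(-77) = 367 + (2*(-36)²)*(-77) = 367 + (2*1296)*(-77) = 367 + 2592*(-77) = 367 - 199584 = -199217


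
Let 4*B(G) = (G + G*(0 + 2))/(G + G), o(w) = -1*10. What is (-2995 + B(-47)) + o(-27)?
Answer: -24037/8 ≈ -3004.6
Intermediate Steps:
o(w) = -10
B(G) = 3/8 (B(G) = ((G + G*(0 + 2))/(G + G))/4 = ((G + G*2)/((2*G)))/4 = ((G + 2*G)*(1/(2*G)))/4 = ((3*G)*(1/(2*G)))/4 = (1/4)*(3/2) = 3/8)
(-2995 + B(-47)) + o(-27) = (-2995 + 3/8) - 10 = -23957/8 - 10 = -24037/8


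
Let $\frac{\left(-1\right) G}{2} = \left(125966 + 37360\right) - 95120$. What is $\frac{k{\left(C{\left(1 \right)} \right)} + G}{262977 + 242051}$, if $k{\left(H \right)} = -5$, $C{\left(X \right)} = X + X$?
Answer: $- \frac{136417}{505028} \approx -0.27012$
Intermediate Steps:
$C{\left(X \right)} = 2 X$
$G = -136412$ ($G = - 2 \left(\left(125966 + 37360\right) - 95120\right) = - 2 \left(163326 - 95120\right) = \left(-2\right) 68206 = -136412$)
$\frac{k{\left(C{\left(1 \right)} \right)} + G}{262977 + 242051} = \frac{-5 - 136412}{262977 + 242051} = - \frac{136417}{505028}$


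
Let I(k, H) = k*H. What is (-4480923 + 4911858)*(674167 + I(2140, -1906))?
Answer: -1467192759255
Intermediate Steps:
I(k, H) = H*k
(-4480923 + 4911858)*(674167 + I(2140, -1906)) = (-4480923 + 4911858)*(674167 - 1906*2140) = 430935*(674167 - 4078840) = 430935*(-3404673) = -1467192759255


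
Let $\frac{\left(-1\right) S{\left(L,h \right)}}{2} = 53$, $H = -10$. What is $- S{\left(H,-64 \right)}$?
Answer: $106$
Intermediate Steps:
$S{\left(L,h \right)} = -106$ ($S{\left(L,h \right)} = \left(-2\right) 53 = -106$)
$- S{\left(H,-64 \right)} = \left(-1\right) \left(-106\right) = 106$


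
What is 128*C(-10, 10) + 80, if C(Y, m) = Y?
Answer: -1200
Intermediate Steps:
128*C(-10, 10) + 80 = 128*(-10) + 80 = -1280 + 80 = -1200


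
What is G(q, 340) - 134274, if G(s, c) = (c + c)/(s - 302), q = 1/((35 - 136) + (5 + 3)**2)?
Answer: -300107422/2235 ≈ -1.3428e+5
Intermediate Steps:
q = -1/37 (q = 1/(-101 + 8**2) = 1/(-101 + 64) = 1/(-37) = -1/37 ≈ -0.027027)
G(s, c) = 2*c/(-302 + s) (G(s, c) = (2*c)/(-302 + s) = 2*c/(-302 + s))
G(q, 340) - 134274 = 2*340/(-302 - 1/37) - 134274 = 2*340/(-11175/37) - 134274 = 2*340*(-37/11175) - 134274 = -5032/2235 - 134274 = -300107422/2235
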